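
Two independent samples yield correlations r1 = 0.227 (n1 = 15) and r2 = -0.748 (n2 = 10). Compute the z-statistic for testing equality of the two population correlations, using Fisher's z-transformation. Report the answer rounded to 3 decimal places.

z1 = atanh(0.227) = 0.231024,  z2 = atanh(-0.748) = -0.968399
SE = √(1/(n1−3) + 1/(n2−3)) = √(1/12 + 1/7) = √(0.0833333 + 0.1428571) = √0.2261904 = 0.475595
z = (z1 − z2)/SE = (0.231024 − (-0.968399)) / 0.475595 = 1.199423 / 0.475595 = 2.522

2.522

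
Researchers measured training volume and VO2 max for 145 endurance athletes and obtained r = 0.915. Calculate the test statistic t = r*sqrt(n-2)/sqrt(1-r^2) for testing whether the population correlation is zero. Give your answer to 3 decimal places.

27.120

t = r·√(n−2) / √(1−r²) with r = 0.915, n = 145
  = 0.915·√143 / √(1 − 0.837225)
  = 0.915·11.958261 / 0.403454
  = 10.941809 / 0.403454 = 27.120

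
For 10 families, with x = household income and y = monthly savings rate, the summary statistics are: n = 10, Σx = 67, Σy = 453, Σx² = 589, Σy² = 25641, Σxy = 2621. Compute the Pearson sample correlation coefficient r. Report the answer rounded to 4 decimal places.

-0.4889

Numerator: nΣxy − (Σx)(Σy) = 10·2621 − (67)(453) = -4141
Denominator: √[(nΣx²−(Σx)²)(nΣy²−(Σy)²)]
  nΣx²−(Σx)² = 10·589 − 4489 = 1401;  nΣy²−(Σy)² = 10·25641 − 205209 = 51201
  √(1401·51201) = √71732601 = 8469.5101
r = -4141 / 8469.5101 = -0.4889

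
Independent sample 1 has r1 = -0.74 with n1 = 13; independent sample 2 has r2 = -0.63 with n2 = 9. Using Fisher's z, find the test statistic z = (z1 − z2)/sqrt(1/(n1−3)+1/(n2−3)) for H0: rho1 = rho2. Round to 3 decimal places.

Fisher z-transforms: z1 = atanh(-0.74) = -0.950479, z2 = atanh(-0.63) = -0.741416; difference d = -0.209063
Var(d) = 1/10 + 1/6 = 0.1000000 + 0.1666667 = 0.2666667
z = d/√Var(d) = -0.209063 / √0.2666667 = -0.209063 / 0.516398 = -0.405

-0.405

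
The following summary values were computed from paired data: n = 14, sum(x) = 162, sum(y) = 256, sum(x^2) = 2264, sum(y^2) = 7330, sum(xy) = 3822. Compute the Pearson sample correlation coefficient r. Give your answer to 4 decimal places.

0.8465

S_xy = nΣxy − ΣxΣy = 14·3822 − 162·256 = 53508 − 41472 = 12036
S_xx = nΣx² − (Σx)² = 14·2264 − 162² = 31696 − 26244 = 5452
S_yy = nΣy² − (Σy)² = 14·7330 − 256² = 102620 − 65536 = 37084
r = S_xy / √(S_xx·S_yy) = 12036 / √(5452·37084) = 12036 / √202181968 = 12036 / 14219.0706 = 0.8465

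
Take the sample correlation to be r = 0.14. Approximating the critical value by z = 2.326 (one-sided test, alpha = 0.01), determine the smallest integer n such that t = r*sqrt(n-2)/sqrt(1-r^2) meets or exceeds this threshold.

273

Need r·√(n−2)/√(1−r²) ≥ 2.326
√(n−2) ≥ 2.326·√(1−0.0196) / 0.14 = 2.326·0.990152 / 0.14 = 16.4507
n−2 ≥ 270.6255  ⇒  n ≥ 272.6255
Smallest integer n = 273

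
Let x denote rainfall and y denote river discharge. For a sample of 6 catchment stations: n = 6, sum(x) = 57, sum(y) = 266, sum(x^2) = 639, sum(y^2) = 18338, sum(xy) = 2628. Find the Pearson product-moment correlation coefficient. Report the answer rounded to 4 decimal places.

0.1264

Numerator: nΣxy − (Σx)(Σy) = 6·2628 − (57)(266) = 606
Denominator: √[(nΣx²−(Σx)²)(nΣy²−(Σy)²)]
  nΣx²−(Σx)² = 6·639 − 3249 = 585;  nΣy²−(Σy)² = 6·18338 − 70756 = 39272
  √(585·39272) = √22974120 = 4793.1326
r = 606 / 4793.1326 = 0.1264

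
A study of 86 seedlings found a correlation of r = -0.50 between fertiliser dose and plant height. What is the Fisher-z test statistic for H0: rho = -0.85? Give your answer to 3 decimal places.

6.440

Fisher z: atanh(-0.50) = -0.549306, atanh(-0.85) = -1.256153
z = (z_r − z_0)·√(n−3) = (-0.549306 − (-1.256153))·√83 = 0.706847 · 9.110434 = 6.440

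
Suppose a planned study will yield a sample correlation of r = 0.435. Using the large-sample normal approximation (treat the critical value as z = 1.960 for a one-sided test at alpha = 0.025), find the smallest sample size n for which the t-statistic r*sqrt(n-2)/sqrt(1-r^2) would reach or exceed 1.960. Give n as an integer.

19

r√(n−2)/√(1−r²) ≥ 1.960  ⇔  n−2 ≥ (1.960)²·(1−r²)/r²
(1−r²)/r² = (1−0.189225)/0.189225 = 4.2847
n ≥ 2 + 3.8416·4.2847 = 2 + 16.4601 = 18.4601
⌈18.4601⌉ = 19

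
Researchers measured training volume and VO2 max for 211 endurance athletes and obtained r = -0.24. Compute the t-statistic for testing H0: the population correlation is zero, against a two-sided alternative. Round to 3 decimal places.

1 − r² = 1 − 0.0576 = 0.9424;  √(1−r²) = 0.970773
√(n−2) = √209 = 14.456832
t = r·√(n−2)/√(1−r²) = -0.24 · 14.456832 / 0.970773 = -3.574

-3.574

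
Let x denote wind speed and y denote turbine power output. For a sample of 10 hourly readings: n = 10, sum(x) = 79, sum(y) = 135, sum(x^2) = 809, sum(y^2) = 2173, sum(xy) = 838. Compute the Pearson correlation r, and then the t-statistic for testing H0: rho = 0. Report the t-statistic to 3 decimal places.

S_xy = nΣxy − ΣxΣy = 10·838 − 79·135 = 8380 − 10665 = -2285
S_xx = nΣx² − (Σx)² = 10·809 − 79² = 8090 − 6241 = 1849
S_yy = nΣy² − (Σy)² = 10·2173 − 135² = 21730 − 18225 = 3505
r = S_xy / √(S_xx·S_yy) = -2285 / √(1849·3505) = -2285 / √6480745 = -2285 / 2545.7307 = -0.8976
t = r·√(n−2)/√(1−r²) = -0.8976·√8 / √(1−0.805686) = -2.538796 / 0.440811 = -5.759

-5.759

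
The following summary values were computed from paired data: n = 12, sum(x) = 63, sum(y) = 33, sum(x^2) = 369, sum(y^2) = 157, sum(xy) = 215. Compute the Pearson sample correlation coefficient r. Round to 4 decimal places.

Numerator: nΣxy − (Σx)(Σy) = 12·215 − (63)(33) = 501
Denominator: √[(nΣx²−(Σx)²)(nΣy²−(Σy)²)]
  nΣx²−(Σx)² = 12·369 − 3969 = 459;  nΣy²−(Σy)² = 12·157 − 1089 = 795
  √(459·795) = √364905 = 604.0737
r = 501 / 604.0737 = 0.8294

0.8294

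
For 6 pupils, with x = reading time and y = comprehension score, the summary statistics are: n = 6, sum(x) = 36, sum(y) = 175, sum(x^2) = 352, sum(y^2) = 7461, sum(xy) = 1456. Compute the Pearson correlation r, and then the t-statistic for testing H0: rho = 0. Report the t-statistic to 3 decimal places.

2.058

S_xy = nΣxy − ΣxΣy = 6·1456 − 36·175 = 8736 − 6300 = 2436
S_xx = nΣx² − (Σx)² = 6·352 − 36² = 2112 − 1296 = 816
S_yy = nΣy² − (Σy)² = 6·7461 − 175² = 44766 − 30625 = 14141
r = S_xy / √(S_xx·S_yy) = 2436 / √(816·14141) = 2436 / √11539056 = 2436 / 3396.9186 = 0.7171
t = r·√(n−2)/√(1−r²) = 0.7171·√4 / √(1−0.514232) = 1.434200 / 0.696971 = 2.058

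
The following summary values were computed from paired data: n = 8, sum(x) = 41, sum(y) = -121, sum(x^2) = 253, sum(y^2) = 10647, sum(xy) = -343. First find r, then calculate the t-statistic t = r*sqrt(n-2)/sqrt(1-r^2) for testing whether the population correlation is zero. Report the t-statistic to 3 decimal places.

Numerator: nΣxy − (Σx)(Σy) = 8·(-343) − (41)(-121) = 2217
Denominator: √[(nΣx²−(Σx)²)(nΣy²−(Σy)²)]
  nΣx²−(Σx)² = 8·253 − 1681 = 343;  nΣy²−(Σy)² = 8·10647 − 14641 = 70535
  √(343·70535) = √24193505 = 4918.6894
r = 2217 / 4918.6894 = 0.4507
t = r·√(n−2)/√(1−r²) = 0.4507·√6 / √(1−0.203130) = 1.103985 / 0.892676 = 1.237

1.237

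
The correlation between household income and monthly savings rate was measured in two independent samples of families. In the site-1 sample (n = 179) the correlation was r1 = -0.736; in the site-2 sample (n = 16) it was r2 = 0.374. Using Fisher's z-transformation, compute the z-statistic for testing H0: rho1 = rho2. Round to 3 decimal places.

-4.644

z1 = atanh(-0.736) = -0.941695,  z2 = atanh(0.374) = 0.393066
SE = √(1/(n1−3) + 1/(n2−3)) = √(1/176 + 1/13) = √(0.0056818 + 0.0769231) = √0.0826049 = 0.287411
z = (z1 − z2)/SE = (-0.941695 − 0.393066) / 0.287411 = -1.334761 / 0.287411 = -4.644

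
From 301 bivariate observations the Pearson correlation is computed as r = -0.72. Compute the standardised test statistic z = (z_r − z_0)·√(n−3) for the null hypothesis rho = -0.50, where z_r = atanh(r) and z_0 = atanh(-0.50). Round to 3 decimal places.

-6.186

z_r = atanh(-0.72) = -0.907645,  z_0 = atanh(-0.50) = -0.549306
SE = 1/√(n−3) = 1/√298 = 0.057928
z = (z_r − z_0)/SE = (-0.907645 − (-0.549306)) / 0.057928 = -0.358339 / 0.057928 = -6.186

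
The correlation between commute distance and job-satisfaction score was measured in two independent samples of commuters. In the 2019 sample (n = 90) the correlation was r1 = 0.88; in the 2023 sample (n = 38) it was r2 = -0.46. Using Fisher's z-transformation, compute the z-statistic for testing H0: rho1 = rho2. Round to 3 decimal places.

9.358

z1 = atanh(0.88) = 1.375768,  z2 = atanh(-0.46) = -0.497311
SE = √(1/(n1−3) + 1/(n2−3)) = √(1/87 + 1/35) = √(0.0114943 + 0.0285714) = √0.0400657 = 0.200164
z = (z1 − z2)/SE = (1.375768 − (-0.497311)) / 0.200164 = 1.873079 / 0.200164 = 9.358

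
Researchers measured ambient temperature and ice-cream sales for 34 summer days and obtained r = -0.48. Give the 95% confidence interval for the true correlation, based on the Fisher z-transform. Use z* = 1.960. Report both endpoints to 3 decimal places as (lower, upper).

z_r = atanh(-0.48) = -0.522984;  SE = 1/√(n−3) = 1/√31 = 0.179605
z-limits: -0.522984 ± 1.960·0.179605 = -0.522984 ± 0.352026 = [-0.875010, -0.170958]
ρ-limits: (tanh -0.875010, tanh -0.170958) = (-0.704, -0.169)

(-0.704, -0.169)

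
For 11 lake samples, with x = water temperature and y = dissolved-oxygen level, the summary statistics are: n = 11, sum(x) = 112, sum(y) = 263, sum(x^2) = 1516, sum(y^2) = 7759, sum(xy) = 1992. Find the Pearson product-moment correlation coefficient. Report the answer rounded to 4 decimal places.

S_xy = nΣxy − ΣxΣy = 11·1992 − 112·263 = 21912 − 29456 = -7544
S_xx = nΣx² − (Σx)² = 11·1516 − 112² = 16676 − 12544 = 4132
S_yy = nΣy² − (Σy)² = 11·7759 − 263² = 85349 − 69169 = 16180
r = S_xy / √(S_xx·S_yy) = -7544 / √(4132·16180) = -7544 / √66855760 = -7544 / 8176.5372 = -0.9226

-0.9226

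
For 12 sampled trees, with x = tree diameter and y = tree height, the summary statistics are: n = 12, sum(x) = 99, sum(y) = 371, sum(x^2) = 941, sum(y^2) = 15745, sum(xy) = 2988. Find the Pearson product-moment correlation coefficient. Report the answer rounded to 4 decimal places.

Numerator: nΣxy − (Σx)(Σy) = 12·2988 − (99)(371) = -873
Denominator: √[(nΣx²−(Σx)²)(nΣy²−(Σy)²)]
  nΣx²−(Σx)² = 12·941 − 9801 = 1491;  nΣy²−(Σy)² = 12·15745 − 137641 = 51299
  √(1491·51299) = √76486809 = 8745.6737
r = -873 / 8745.6737 = -0.0998

-0.0998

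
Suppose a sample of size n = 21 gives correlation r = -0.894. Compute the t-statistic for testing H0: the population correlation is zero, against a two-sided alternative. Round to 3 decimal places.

t = r·√(n−2) / √(1−r²) with r = -0.894, n = 21
  = -0.894·√19 / √(1 − 0.799236)
  = -0.894·4.358899 / 0.448067
  = -3.896856 / 0.448067 = -8.697

-8.697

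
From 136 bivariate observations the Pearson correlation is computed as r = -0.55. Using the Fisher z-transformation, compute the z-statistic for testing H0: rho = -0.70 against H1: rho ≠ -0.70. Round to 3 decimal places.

2.871

Fisher z: atanh(-0.55) = -0.618381, atanh(-0.70) = -0.867301
z = (z_r − z_0)·√(n−3) = (-0.618381 − (-0.867301))·√133 = 0.248920 · 11.532563 = 2.871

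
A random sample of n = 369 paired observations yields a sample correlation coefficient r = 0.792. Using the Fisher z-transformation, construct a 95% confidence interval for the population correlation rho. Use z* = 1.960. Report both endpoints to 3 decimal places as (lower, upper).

z_r = atanh(0.792) = 1.076775;  SE = 1/√(n−3) = 1/√366 = 0.052271
z-limits: 1.076775 ± 1.960·0.052271 = 1.076775 ± 0.102451 = [0.974324, 1.179226]
ρ-limits: (tanh 0.974324, tanh 1.179226) = (0.751, 0.827)

(0.751, 0.827)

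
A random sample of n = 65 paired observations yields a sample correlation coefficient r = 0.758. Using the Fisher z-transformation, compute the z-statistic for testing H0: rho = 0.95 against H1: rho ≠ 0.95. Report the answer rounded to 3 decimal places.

-6.616

Fisher z: atanh(0.758) = 0.991497, atanh(0.95) = 1.831781
z = (z_r − z_0)·√(n−3) = (0.991497 − 1.831781)·√62 = -0.840284 · 7.874008 = -6.616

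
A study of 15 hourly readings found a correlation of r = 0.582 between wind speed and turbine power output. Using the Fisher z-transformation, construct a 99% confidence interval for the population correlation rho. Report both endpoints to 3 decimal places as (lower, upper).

Fisher z: z_r = atanh(r) = ½·ln((1+0.582)/(1−0.582)) = 0.665482
SE(z) = 1/√(n−3) = 1/√12 = 0.288675
99% ⇒ z* = 2.576; margin = 2.576·0.288675 = 0.743627
CI on z-scale: (-0.078145, 1.409109)
Back-transform: tanh(-0.078145) = -0.077986, tanh(1.409109) = 0.887305

(-0.078, 0.887)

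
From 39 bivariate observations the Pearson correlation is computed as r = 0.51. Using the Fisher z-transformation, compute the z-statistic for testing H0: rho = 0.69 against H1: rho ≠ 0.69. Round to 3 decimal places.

Fisher z: atanh(0.51) = 0.562730, atanh(0.69) = 0.847956
z = (z_r − z_0)·√(n−3) = (0.562730 − 0.847956)·√36 = -0.285226 · 6.000000 = -1.711

-1.711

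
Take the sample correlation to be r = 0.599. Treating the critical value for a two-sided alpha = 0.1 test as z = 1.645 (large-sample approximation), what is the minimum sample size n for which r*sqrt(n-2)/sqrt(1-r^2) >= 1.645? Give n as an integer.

r√(n−2)/√(1−r²) ≥ 1.645  ⇔  n−2 ≥ (1.645)²·(1−r²)/r²
(1−r²)/r² = (1−0.358801)/0.358801 = 1.7871
n ≥ 2 + 2.706025·1.7871 = 2 + 4.8359 = 6.8359
⌈6.8359⌉ = 7

7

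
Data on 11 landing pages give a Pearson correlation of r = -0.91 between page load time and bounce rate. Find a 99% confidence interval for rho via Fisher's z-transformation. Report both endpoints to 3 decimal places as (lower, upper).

z_r = atanh(-0.91) = -1.527524;  SE = 1/√(n−3) = 1/√8 = 0.353553
z-limits: -1.527524 ± 2.576·0.353553 = -1.527524 ± 0.910753 = [-2.438277, -0.616771]
ρ-limits: (tanh -2.438277, tanh -0.616771) = (-0.985, -0.549)

(-0.985, -0.549)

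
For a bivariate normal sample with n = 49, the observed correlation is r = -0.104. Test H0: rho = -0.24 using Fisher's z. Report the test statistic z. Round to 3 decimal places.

0.952

z_r = atanh(-0.104) = -0.104377,  z_0 = atanh(-0.24) = -0.244774
SE = 1/√(n−3) = 1/√46 = 0.147442
z = (z_r − z_0)/SE = (-0.104377 − (-0.244774)) / 0.147442 = 0.140397 / 0.147442 = 0.952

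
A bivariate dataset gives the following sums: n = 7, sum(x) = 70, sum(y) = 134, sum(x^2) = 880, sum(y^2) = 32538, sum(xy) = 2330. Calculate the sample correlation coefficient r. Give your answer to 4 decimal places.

0.4262

S_xy = nΣxy − ΣxΣy = 7·2330 − 70·134 = 16310 − 9380 = 6930
S_xx = nΣx² − (Σx)² = 7·880 − 70² = 6160 − 4900 = 1260
S_yy = nΣy² − (Σy)² = 7·32538 − 134² = 227766 − 17956 = 209810
r = S_xy / √(S_xx·S_yy) = 6930 / √(1260·209810) = 6930 / √264360600 = 6930 / 16259.1697 = 0.4262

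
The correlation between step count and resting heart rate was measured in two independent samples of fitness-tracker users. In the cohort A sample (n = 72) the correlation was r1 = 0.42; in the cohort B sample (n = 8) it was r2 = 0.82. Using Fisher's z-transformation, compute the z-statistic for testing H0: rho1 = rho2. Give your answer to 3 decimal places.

z1 = atanh(0.42) = 0.447692,  z2 = atanh(0.82) = 1.156817
SE = √(1/(n1−3) + 1/(n2−3)) = √(1/69 + 1/5) = √(0.0144928 + 0.2000000) = √0.2144928 = 0.463134
z = (z1 − z2)/SE = (0.447692 − 1.156817) / 0.463134 = -0.709125 / 0.463134 = -1.531

-1.531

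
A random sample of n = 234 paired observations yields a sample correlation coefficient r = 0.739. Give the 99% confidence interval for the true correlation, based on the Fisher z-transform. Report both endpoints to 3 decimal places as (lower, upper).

z_r = atanh(0.739) = 0.948273;  SE = 1/√(n−3) = 1/√231 = 0.065795
z-limits: 0.948273 ± 2.576·0.065795 = 0.948273 ± 0.169488 = [0.778785, 1.117761]
ρ-limits: (tanh 0.778785, tanh 1.117761) = (0.652, 0.807)

(0.652, 0.807)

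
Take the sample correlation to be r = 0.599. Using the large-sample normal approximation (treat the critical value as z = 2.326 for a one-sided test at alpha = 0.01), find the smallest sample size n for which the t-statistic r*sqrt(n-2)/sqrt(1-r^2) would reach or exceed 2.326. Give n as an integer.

12

Need r·√(n−2)/√(1−r²) ≥ 2.326
√(n−2) ≥ 2.326·√(1−0.358801) / 0.599 = 2.326·0.800749 / 0.599 = 3.1094
n−2 ≥ 9.6684  ⇒  n ≥ 11.6684
Smallest integer n = 12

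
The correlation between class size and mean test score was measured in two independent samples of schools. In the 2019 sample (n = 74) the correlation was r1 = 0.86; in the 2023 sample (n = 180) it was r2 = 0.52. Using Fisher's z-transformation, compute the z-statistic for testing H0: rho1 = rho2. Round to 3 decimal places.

z1 = atanh(0.86) = 1.293345,  z2 = atanh(0.52) = 0.576340
SE = √(1/(n1−3) + 1/(n2−3)) = √(1/71 + 1/177) = √(0.0140845 + 0.0056497) = √0.0197342 = 0.140478
z = (z1 − z2)/SE = (1.293345 − 0.576340) / 0.140478 = 0.717005 / 0.140478 = 5.104

5.104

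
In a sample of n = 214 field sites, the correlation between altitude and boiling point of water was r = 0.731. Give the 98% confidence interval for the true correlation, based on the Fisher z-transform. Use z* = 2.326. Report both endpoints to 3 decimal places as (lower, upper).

Fisher z: z_r = atanh(r) = ½·ln((1+0.731)/(1−0.731)) = 0.930872
SE(z) = 1/√(n−3) = 1/√211 = 0.068843
98% ⇒ z* = 2.326; margin = 2.326·0.068843 = 0.160129
CI on z-scale: (0.770743, 1.091001)
Back-transform: tanh(0.770743) = 0.647361, tanh(1.091001) = 0.797243

(0.647, 0.797)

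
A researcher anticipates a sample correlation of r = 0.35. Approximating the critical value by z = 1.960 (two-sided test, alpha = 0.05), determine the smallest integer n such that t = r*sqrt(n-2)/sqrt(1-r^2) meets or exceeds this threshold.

30

Need r·√(n−2)/√(1−r²) ≥ 1.960
√(n−2) ≥ 1.960·√(1−0.1225) / 0.35 = 1.960·0.936750 / 0.35 = 5.2458
n−2 ≥ 27.5184  ⇒  n ≥ 29.5184
Smallest integer n = 30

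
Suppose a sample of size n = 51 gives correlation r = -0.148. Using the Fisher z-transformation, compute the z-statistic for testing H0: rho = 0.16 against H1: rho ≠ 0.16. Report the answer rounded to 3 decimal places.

-2.151

Fisher z: atanh(-0.148) = -0.149095, atanh(0.16) = 0.161387
z = (z_r − z_0)·√(n−3) = (-0.149095 − 0.161387)·√48 = -0.310482 · 6.928203 = -2.151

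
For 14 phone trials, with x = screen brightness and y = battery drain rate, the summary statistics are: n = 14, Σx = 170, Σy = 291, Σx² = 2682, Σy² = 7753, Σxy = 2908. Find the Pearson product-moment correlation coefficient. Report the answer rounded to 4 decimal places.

Numerator: nΣxy − (Σx)(Σy) = 14·2908 − (170)(291) = -8758
Denominator: √[(nΣx²−(Σx)²)(nΣy²−(Σy)²)]
  nΣx²−(Σx)² = 14·2682 − 28900 = 8648;  nΣy²−(Σy)² = 14·7753 − 84681 = 23861
  √(8648·23861) = √206349928 = 14364.8852
r = -8758 / 14364.8852 = -0.6097

-0.6097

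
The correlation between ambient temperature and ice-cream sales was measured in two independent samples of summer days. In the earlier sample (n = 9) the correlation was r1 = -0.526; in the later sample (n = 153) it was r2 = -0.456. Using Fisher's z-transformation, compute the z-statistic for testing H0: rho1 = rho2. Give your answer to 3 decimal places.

Fisher z-transforms: z1 = atanh(-0.526) = -0.584599, z2 = atanh(-0.456) = -0.492249; difference d = -0.092350
Var(d) = 1/6 + 1/150 = 0.1666667 + 0.0066667 = 0.1733334
z = d/√Var(d) = -0.092350 / √0.1733334 = -0.092350 / 0.416333 = -0.222

-0.222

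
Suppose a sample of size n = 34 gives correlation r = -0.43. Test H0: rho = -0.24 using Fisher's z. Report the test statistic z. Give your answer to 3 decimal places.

-1.198

Fisher z: atanh(-0.43) = -0.459897, atanh(-0.24) = -0.244774
z = (z_r − z_0)·√(n−3) = (-0.459897 − (-0.244774))·√31 = -0.215123 · 5.567764 = -1.198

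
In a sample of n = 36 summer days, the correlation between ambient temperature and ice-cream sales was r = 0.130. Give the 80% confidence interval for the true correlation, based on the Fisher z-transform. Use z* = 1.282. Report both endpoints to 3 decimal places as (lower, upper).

z_r = atanh(0.130) = 0.130740;  SE = 1/√(n−3) = 1/√33 = 0.174078
z-limits: 0.130740 ± 1.282·0.174078 = 0.130740 ± 0.223168 = [-0.092428, 0.353908]
ρ-limits: (tanh -0.092428, tanh 0.353908) = (-0.092, 0.340)

(-0.092, 0.340)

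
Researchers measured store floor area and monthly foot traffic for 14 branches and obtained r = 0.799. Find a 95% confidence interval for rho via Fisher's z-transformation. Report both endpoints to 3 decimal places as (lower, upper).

Fisher z: z_r = atanh(r) = ½·ln((1+0.799)/(1−0.799)) = 1.095841
SE(z) = 1/√(n−3) = 1/√11 = 0.301511
95% ⇒ z* = 1.960; margin = 1.960·0.301511 = 0.590962
CI on z-scale: (0.504879, 1.686803)
Back-transform: tanh(0.504879) = 0.465946, tanh(1.686803) = 0.933739

(0.466, 0.934)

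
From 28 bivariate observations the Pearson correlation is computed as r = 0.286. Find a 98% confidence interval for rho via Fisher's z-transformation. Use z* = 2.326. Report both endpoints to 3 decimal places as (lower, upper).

(-0.169, 0.641)

Fisher z: z_r = atanh(r) = ½·ln((1+0.286)/(1−0.286)) = 0.294204
SE(z) = 1/√(n−3) = 1/√25 = 0.200000
98% ⇒ z* = 2.326; margin = 2.326·0.200000 = 0.465200
CI on z-scale: (-0.170996, 0.759404)
Back-transform: tanh(-0.170996) = -0.169349, tanh(0.759404) = 0.640726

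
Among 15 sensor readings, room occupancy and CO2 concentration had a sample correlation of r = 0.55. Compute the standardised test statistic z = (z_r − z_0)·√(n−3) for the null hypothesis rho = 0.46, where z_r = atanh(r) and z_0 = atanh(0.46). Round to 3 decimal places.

0.419

z_r = atanh(0.55) = 0.618381,  z_0 = atanh(0.46) = 0.497311
SE = 1/√(n−3) = 1/√12 = 0.288675
z = (z_r − z_0)/SE = (0.618381 − 0.497311) / 0.288675 = 0.121070 / 0.288675 = 0.419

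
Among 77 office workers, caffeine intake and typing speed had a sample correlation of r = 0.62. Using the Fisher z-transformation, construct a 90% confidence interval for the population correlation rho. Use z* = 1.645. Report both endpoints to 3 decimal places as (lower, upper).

(0.488, 0.724)

Fisher z: z_r = atanh(r) = ½·ln((1+0.62)/(1−0.62)) = 0.725005
SE(z) = 1/√(n−3) = 1/√74 = 0.116248
90% ⇒ z* = 1.645; margin = 1.645·0.116248 = 0.191228
CI on z-scale: (0.533777, 0.916233)
Back-transform: tanh(0.533777) = 0.488263, tanh(0.916233) = 0.724110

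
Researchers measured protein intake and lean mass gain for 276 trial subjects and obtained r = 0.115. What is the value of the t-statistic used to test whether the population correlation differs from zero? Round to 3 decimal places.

1.916

1 − r² = 1 − 0.013225 = 0.986775;  √(1−r²) = 0.993365
√(n−2) = √274 = 16.552945
t = r·√(n−2)/√(1−r²) = 0.115 · 16.552945 / 0.993365 = 1.916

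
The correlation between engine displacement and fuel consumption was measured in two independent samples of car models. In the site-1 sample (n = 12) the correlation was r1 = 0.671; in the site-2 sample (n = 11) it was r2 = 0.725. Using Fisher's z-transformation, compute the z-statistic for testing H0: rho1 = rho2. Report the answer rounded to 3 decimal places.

z1 = atanh(0.671) = 0.812560,  z2 = atanh(0.725) = 0.918106
SE = √(1/(n1−3) + 1/(n2−3)) = √(1/9 + 1/8) = √(0.1111111 + 0.1250000) = √0.2361111 = 0.485913
z = (z1 − z2)/SE = (0.812560 − 0.918106) / 0.485913 = -0.105546 / 0.485913 = -0.217

-0.217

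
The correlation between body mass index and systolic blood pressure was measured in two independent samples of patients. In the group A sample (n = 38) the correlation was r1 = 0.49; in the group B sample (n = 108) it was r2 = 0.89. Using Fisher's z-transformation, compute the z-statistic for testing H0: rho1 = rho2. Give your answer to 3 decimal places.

z1 = atanh(0.49) = 0.536060,  z2 = atanh(0.89) = 1.421926
SE = √(1/(n1−3) + 1/(n2−3)) = √(1/35 + 1/105) = √(0.0285714 + 0.0095238) = √0.0380952 = 0.195180
z = (z1 − z2)/SE = (0.536060 − 1.421926) / 0.195180 = -0.885866 / 0.195180 = -4.539

-4.539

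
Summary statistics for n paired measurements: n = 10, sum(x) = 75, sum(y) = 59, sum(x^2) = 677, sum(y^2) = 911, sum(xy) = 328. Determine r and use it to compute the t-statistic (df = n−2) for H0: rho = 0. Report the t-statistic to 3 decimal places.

-1.429

Numerator: nΣxy − (Σx)(Σy) = 10·328 − (75)(59) = -1145
Denominator: √[(nΣx²−(Σx)²)(nΣy²−(Σy)²)]
  nΣx²−(Σx)² = 10·677 − 5625 = 1145;  nΣy²−(Σy)² = 10·911 − 3481 = 5629
  √(1145·5629) = √6445205 = 2538.7408
r = -1145 / 2538.7408 = -0.4510
t = r·√(n−2)/√(1−r²) = -0.4510·√8 / √(1−0.203401) = -1.275621 / 0.892524 = -1.429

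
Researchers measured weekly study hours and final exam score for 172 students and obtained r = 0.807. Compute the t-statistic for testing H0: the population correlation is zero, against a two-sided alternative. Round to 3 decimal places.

1 − r² = 1 − 0.651249 = 0.348751;  √(1−r²) = 0.590551
√(n−2) = √170 = 13.038405
t = r·√(n−2)/√(1−r²) = 0.807 · 13.038405 / 0.590551 = 17.817

17.817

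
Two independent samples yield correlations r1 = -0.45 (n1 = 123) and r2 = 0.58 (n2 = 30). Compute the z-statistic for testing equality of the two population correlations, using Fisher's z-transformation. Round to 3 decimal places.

z1 = atanh(-0.45) = -0.484700,  z2 = atanh(0.58) = 0.662463
SE = √(1/(n1−3) + 1/(n2−3)) = √(1/120 + 1/27) = √(0.0083333 + 0.0370370) = √0.0453703 = 0.213003
z = (z1 − z2)/SE = (-0.484700 − 0.662463) / 0.213003 = -1.147163 / 0.213003 = -5.386

-5.386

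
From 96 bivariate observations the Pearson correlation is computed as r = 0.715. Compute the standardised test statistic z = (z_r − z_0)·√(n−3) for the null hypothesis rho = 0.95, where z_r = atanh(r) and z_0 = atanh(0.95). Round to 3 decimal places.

-9.011

Fisher z: atanh(0.715) = 0.897340, atanh(0.95) = 1.831781
z = (z_r − z_0)·√(n−3) = (0.897340 − 1.831781)·√93 = -0.934441 · 9.643651 = -9.011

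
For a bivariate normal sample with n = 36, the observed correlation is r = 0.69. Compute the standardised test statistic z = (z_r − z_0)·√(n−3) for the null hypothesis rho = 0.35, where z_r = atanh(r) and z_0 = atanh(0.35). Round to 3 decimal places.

z_r = atanh(0.69) = 0.847956,  z_0 = atanh(0.35) = 0.365444
SE = 1/√(n−3) = 1/√33 = 0.174078
z = (z_r − z_0)/SE = (0.847956 − 0.365444) / 0.174078 = 0.482512 / 0.174078 = 2.772

2.772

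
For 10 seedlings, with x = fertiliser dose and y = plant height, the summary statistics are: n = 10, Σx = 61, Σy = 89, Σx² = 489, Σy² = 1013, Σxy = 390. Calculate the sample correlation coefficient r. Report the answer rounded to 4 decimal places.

Numerator: nΣxy − (Σx)(Σy) = 10·390 − (61)(89) = -1529
Denominator: √[(nΣx²−(Σx)²)(nΣy²−(Σy)²)]
  nΣx²−(Σx)² = 10·489 − 3721 = 1169;  nΣy²−(Σy)² = 10·1013 − 7921 = 2209
  √(1169·2209) = √2582321 = 1606.9602
r = -1529 / 1606.9602 = -0.9515

-0.9515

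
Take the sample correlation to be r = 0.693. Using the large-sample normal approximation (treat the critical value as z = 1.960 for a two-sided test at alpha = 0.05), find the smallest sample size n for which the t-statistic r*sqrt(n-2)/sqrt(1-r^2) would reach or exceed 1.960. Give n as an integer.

7

r√(n−2)/√(1−r²) ≥ 1.960  ⇔  n−2 ≥ (1.960)²·(1−r²)/r²
(1−r²)/r² = (1−0.480249)/0.480249 = 1.0823
n ≥ 2 + 3.8416·1.0823 = 2 + 4.1578 = 6.1578
⌈6.1578⌉ = 7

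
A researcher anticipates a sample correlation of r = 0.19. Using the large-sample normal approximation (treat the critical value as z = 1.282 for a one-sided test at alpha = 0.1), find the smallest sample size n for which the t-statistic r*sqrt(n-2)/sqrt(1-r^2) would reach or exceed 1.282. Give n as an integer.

46

Need r·√(n−2)/√(1−r²) ≥ 1.282
√(n−2) ≥ 1.282·√(1−0.0361) / 0.19 = 1.282·0.981784 / 0.19 = 6.6245
n−2 ≥ 43.8840  ⇒  n ≥ 45.8840
Smallest integer n = 46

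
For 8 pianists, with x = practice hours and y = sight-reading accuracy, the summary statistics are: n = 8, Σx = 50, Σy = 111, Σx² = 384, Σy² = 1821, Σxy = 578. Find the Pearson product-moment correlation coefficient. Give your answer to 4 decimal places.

-0.8168

Numerator: nΣxy − (Σx)(Σy) = 8·578 − (50)(111) = -926
Denominator: √[(nΣx²−(Σx)²)(nΣy²−(Σy)²)]
  nΣx²−(Σx)² = 8·384 − 2500 = 572;  nΣy²−(Σy)² = 8·1821 − 12321 = 2247
  √(572·2247) = √1285284 = 1133.7037
r = -926 / 1133.7037 = -0.8168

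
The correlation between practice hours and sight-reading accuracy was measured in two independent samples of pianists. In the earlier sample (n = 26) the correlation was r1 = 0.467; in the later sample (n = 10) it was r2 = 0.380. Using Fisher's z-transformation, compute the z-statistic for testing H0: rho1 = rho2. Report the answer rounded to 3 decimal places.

0.246

z1 = atanh(0.467) = 0.506227,  z2 = atanh(0.380) = 0.400060
SE = √(1/(n1−3) + 1/(n2−3)) = √(1/23 + 1/7) = √(0.0434783 + 0.1428571) = √0.1863354 = 0.431666
z = (z1 − z2)/SE = (0.506227 − 0.400060) / 0.431666 = 0.106167 / 0.431666 = 0.246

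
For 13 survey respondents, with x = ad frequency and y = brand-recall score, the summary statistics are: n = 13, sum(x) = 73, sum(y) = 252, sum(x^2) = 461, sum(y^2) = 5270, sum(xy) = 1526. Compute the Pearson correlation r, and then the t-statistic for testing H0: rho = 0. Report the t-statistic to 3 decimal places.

4.287

S_xy = nΣxy − ΣxΣy = 13·1526 − 73·252 = 19838 − 18396 = 1442
S_xx = nΣx² − (Σx)² = 13·461 − 73² = 5993 − 5329 = 664
S_yy = nΣy² − (Σy)² = 13·5270 − 252² = 68510 − 63504 = 5006
r = S_xy / √(S_xx·S_yy) = 1442 / √(664·5006) = 1442 / √3323984 = 1442 / 1823.1796 = 0.7909
t = r·√(n−2)/√(1−r²) = 0.7909·√11 / √(1−0.625523) = 2.623119 / 0.611945 = 4.287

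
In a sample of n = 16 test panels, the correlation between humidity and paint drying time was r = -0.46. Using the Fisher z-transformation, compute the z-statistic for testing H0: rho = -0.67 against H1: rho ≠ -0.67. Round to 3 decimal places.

z_r = atanh(-0.46) = -0.497311,  z_0 = atanh(-0.67) = -0.810743
SE = 1/√(n−3) = 1/√13 = 0.277350
z = (z_r − z_0)/SE = (-0.497311 − (-0.810743)) / 0.277350 = 0.313432 / 0.277350 = 1.130

1.130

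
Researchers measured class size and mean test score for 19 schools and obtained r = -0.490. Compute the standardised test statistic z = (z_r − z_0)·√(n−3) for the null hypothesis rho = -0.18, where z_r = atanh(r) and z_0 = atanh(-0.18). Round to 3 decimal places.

Fisher z: atanh(-0.490) = -0.536060, atanh(-0.18) = -0.181983
z = (z_r − z_0)·√(n−3) = (-0.536060 − (-0.181983))·√16 = -0.354077 · 4.000000 = -1.416

-1.416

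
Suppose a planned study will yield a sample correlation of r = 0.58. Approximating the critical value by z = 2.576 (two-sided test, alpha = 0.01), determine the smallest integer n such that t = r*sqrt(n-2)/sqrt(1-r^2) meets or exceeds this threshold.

r√(n−2)/√(1−r²) ≥ 2.576  ⇔  n−2 ≥ (2.576)²·(1−r²)/r²
(1−r²)/r² = (1−0.3364)/0.3364 = 1.9727
n ≥ 2 + 6.635776·1.9727 = 2 + 13.0904 = 15.0904
⌈15.0904⌉ = 16

16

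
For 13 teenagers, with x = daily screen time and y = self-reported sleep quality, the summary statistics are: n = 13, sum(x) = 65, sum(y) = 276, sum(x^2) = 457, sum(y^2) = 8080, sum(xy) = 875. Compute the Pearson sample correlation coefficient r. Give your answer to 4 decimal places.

-0.9328

S_xy = nΣxy − ΣxΣy = 13·875 − 65·276 = 11375 − 17940 = -6565
S_xx = nΣx² − (Σx)² = 13·457 − 65² = 5941 − 4225 = 1716
S_yy = nΣy² − (Σy)² = 13·8080 − 276² = 105040 − 76176 = 28864
r = S_xy / √(S_xx·S_yy) = -6565 / √(1716·28864) = -6565 / √49530624 = -6565 / 7037.7997 = -0.9328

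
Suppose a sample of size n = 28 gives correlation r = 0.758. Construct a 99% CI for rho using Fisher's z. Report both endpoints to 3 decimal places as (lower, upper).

z_r = atanh(0.758) = 0.991497;  SE = 1/√(n−3) = 1/√25 = 0.200000
z-limits: 0.991497 ± 2.576·0.200000 = 0.991497 ± 0.515200 = [0.476297, 1.506697]
ρ-limits: (tanh 0.476297, tanh 1.506697) = (0.443, 0.906)

(0.443, 0.906)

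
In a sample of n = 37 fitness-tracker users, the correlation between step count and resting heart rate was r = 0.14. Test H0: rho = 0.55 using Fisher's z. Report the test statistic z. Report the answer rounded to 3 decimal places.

z_r = atanh(0.14) = 0.140926,  z_0 = atanh(0.55) = 0.618381
SE = 1/√(n−3) = 1/√34 = 0.171499
z = (z_r − z_0)/SE = (0.140926 − 0.618381) / 0.171499 = -0.477455 / 0.171499 = -2.784

-2.784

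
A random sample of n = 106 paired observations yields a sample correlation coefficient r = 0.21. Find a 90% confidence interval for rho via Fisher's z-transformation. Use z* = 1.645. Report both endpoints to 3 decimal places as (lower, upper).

(0.051, 0.359)

Fisher z: z_r = atanh(r) = ½·ln((1+0.21)/(1−0.21)) = 0.213171
SE(z) = 1/√(n−3) = 1/√103 = 0.098533
90% ⇒ z* = 1.645; margin = 1.645·0.098533 = 0.162087
CI on z-scale: (0.051084, 0.375258)
Back-transform: tanh(0.051084) = 0.051040, tanh(0.375258) = 0.358582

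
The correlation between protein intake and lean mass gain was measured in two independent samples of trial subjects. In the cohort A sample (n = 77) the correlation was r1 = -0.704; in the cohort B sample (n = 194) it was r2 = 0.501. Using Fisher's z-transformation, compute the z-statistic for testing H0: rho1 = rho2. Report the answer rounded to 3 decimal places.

-10.413

z1 = atanh(-0.704) = -0.875187,  z2 = atanh(0.501) = 0.550640
SE = √(1/(n1−3) + 1/(n2−3)) = √(1/74 + 1/191) = √(0.0135135 + 0.0052356) = √0.0187491 = 0.136927
z = (z1 − z2)/SE = (-0.875187 − 0.550640) / 0.136927 = -1.425827 / 0.136927 = -10.413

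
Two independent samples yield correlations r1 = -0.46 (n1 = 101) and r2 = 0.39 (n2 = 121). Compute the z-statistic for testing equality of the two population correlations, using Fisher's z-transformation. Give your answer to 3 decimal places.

z1 = atanh(-0.46) = -0.497311,  z2 = atanh(0.39) = 0.411800
SE = √(1/(n1−3) + 1/(n2−3)) = √(1/98 + 1/118) = √(0.0102041 + 0.0084746) = √0.0186787 = 0.136670
z = (z1 − z2)/SE = (-0.497311 − 0.411800) / 0.136670 = -0.909111 / 0.136670 = -6.652

-6.652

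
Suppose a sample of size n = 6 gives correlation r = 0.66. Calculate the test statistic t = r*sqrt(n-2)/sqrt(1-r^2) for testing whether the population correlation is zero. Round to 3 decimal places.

t = r·√(n−2) / √(1−r²) with r = 0.66, n = 6
  = 0.66·√4 / √(1 − 0.4356)
  = 0.66·2.000000 / 0.751266
  = 1.320000 / 0.751266 = 1.757

1.757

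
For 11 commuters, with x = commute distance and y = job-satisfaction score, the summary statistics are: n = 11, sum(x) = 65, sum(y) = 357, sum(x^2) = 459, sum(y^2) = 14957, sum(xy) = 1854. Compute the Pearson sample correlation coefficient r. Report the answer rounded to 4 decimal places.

Numerator: nΣxy − (Σx)(Σy) = 11·1854 − (65)(357) = -2811
Denominator: √[(nΣx²−(Σx)²)(nΣy²−(Σy)²)]
  nΣx²−(Σx)² = 11·459 − 4225 = 824;  nΣy²−(Σy)² = 11·14957 − 127449 = 37078
  √(824·37078) = √30552272 = 5527.4110
r = -2811 / 5527.4110 = -0.5086

-0.5086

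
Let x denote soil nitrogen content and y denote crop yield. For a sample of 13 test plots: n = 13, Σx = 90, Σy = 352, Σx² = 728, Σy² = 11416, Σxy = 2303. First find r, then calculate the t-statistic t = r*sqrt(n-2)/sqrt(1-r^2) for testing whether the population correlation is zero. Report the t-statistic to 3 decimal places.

-1.047

S_xy = nΣxy − ΣxΣy = 13·2303 − 90·352 = 29939 − 31680 = -1741
S_xx = nΣx² − (Σx)² = 13·728 − 90² = 9464 − 8100 = 1364
S_yy = nΣy² − (Σy)² = 13·11416 − 352² = 148408 − 123904 = 24504
r = S_xy / √(S_xx·S_yy) = -1741 / √(1364·24504) = -1741 / √33423456 = -1741 / 5781.3023 = -0.3011
t = r·√(n−2)/√(1−r²) = -0.3011·√11 / √(1−0.090661) = -0.998636 / 0.953593 = -1.047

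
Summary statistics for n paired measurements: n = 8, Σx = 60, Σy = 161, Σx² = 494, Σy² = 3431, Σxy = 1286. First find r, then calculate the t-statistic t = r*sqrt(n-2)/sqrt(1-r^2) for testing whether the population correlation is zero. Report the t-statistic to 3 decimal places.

S_xy = nΣxy − ΣxΣy = 8·1286 − 60·161 = 10288 − 9660 = 628
S_xx = nΣx² − (Σx)² = 8·494 − 60² = 3952 − 3600 = 352
S_yy = nΣy² − (Σy)² = 8·3431 − 161² = 27448 − 25921 = 1527
r = S_xy / √(S_xx·S_yy) = 628 / √(352·1527) = 628 / √537504 = 628 / 733.1466 = 0.8566
t = r·√(n−2)/√(1−r²) = 0.8566·√6 / √(1−0.733764) = 2.098233 / 0.515981 = 4.066

4.066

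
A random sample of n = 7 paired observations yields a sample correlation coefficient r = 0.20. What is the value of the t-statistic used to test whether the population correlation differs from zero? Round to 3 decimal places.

1 − r² = 1 − 0.0400 = 0.9600;  √(1−r²) = 0.979796
√(n−2) = √5 = 2.236068
t = r·√(n−2)/√(1−r²) = 0.20 · 2.236068 / 0.979796 = 0.456

0.456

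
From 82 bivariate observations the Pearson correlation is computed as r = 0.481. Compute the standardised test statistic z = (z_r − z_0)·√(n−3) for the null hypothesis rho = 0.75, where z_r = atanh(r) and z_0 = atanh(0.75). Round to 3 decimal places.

Fisher z: atanh(0.481) = 0.524284, atanh(0.75) = 0.972955
z = (z_r − z_0)·√(n−3) = (0.524284 − 0.972955)·√79 = -0.448671 · 8.888194 = -3.988

-3.988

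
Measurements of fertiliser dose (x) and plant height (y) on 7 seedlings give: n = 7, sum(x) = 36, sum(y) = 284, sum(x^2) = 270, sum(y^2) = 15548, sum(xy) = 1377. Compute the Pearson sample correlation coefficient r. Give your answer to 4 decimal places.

-0.1430

Numerator: nΣxy − (Σx)(Σy) = 7·1377 − (36)(284) = -585
Denominator: √[(nΣx²−(Σx)²)(nΣy²−(Σy)²)]
  nΣx²−(Σx)² = 7·270 − 1296 = 594;  nΣy²−(Σy)² = 7·15548 − 80656 = 28180
  √(594·28180) = √16738920 = 4091.3225
r = -585 / 4091.3225 = -0.1430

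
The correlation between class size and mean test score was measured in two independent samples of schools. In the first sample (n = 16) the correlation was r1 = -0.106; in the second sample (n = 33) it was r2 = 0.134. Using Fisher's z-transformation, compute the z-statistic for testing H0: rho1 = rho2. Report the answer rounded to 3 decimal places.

-0.726

z1 = atanh(-0.106) = -0.106400,  z2 = atanh(0.134) = 0.134811
SE = √(1/(n1−3) + 1/(n2−3)) = √(1/13 + 1/30) = √(0.0769231 + 0.0333333) = √0.1102564 = 0.332049
z = (z1 − z2)/SE = (-0.106400 − 0.134811) / 0.332049 = -0.241211 / 0.332049 = -0.726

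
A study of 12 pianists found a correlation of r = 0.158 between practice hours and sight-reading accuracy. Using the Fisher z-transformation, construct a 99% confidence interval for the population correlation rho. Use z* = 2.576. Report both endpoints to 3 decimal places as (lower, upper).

(-0.604, 0.769)

Fisher z: z_r = atanh(r) = ½·ln((1+0.158)/(1−0.158)) = 0.159335
SE(z) = 1/√(n−3) = 1/√9 = 0.333333
99% ⇒ z* = 2.576; margin = 2.576·0.333333 = 0.858666
CI on z-scale: (-0.699331, 1.018001)
Back-transform: tanh(-0.699331) = -0.603943, tanh(1.018001) = 0.769051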